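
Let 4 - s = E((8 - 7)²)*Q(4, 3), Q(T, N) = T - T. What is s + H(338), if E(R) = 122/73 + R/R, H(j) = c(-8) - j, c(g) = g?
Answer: -342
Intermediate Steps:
Q(T, N) = 0
H(j) = -8 - j
E(R) = 195/73 (E(R) = 122*(1/73) + 1 = 122/73 + 1 = 195/73)
s = 4 (s = 4 - 195*0/73 = 4 - 1*0 = 4 + 0 = 4)
s + H(338) = 4 + (-8 - 1*338) = 4 + (-8 - 338) = 4 - 346 = -342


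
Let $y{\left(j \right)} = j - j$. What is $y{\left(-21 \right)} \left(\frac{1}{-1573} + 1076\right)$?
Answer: $0$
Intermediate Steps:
$y{\left(j \right)} = 0$
$y{\left(-21 \right)} \left(\frac{1}{-1573} + 1076\right) = 0 \left(\frac{1}{-1573} + 1076\right) = 0 \left(- \frac{1}{1573} + 1076\right) = 0 \cdot \frac{1692547}{1573} = 0$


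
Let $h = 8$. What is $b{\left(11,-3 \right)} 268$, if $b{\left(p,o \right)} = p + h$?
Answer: $5092$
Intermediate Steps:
$b{\left(p,o \right)} = 8 + p$ ($b{\left(p,o \right)} = p + 8 = 8 + p$)
$b{\left(11,-3 \right)} 268 = \left(8 + 11\right) 268 = 19 \cdot 268 = 5092$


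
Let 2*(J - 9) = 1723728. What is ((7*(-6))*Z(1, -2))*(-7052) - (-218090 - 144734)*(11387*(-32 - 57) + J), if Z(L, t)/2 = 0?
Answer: -54993233680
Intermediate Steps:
J = 861873 (J = 9 + (½)*1723728 = 9 + 861864 = 861873)
Z(L, t) = 0 (Z(L, t) = 2*0 = 0)
((7*(-6))*Z(1, -2))*(-7052) - (-218090 - 144734)*(11387*(-32 - 57) + J) = ((7*(-6))*0)*(-7052) - (-218090 - 144734)*(11387*(-32 - 57) + 861873) = -42*0*(-7052) - (-362824)*(11387*(-89) + 861873) = 0*(-7052) - (-362824)*(-1013443 + 861873) = 0 - (-362824)*(-151570) = 0 - 1*54993233680 = 0 - 54993233680 = -54993233680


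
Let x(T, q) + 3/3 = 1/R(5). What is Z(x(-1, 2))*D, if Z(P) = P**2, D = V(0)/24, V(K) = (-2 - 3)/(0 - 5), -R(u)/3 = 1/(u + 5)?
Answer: 169/216 ≈ 0.78241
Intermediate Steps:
R(u) = -3/(5 + u) (R(u) = -3/(u + 5) = -3/(5 + u))
x(T, q) = -13/3 (x(T, q) = -1 + 1/(-3/(5 + 5)) = -1 + 1/(-3/10) = -1 - 10/3 = -13/3)
V(K) = 1 (V(K) = -5/(-5) = -5*(-1/5) = 1)
D = 1/24 ≈ 0.041667
Z(x(-1, 2))*D = (-13/3)**2*(1/24) = (169/9)*(1/24) = 169/216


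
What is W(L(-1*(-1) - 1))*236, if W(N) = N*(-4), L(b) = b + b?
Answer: 0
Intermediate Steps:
L(b) = 2*b
W(N) = -4*N
W(L(-1*(-1) - 1))*236 = -8*(-1*(-1) - 1)*236 = -8*(1 - 1)*236 = -8*0*236 = -4*0*236 = 0*236 = 0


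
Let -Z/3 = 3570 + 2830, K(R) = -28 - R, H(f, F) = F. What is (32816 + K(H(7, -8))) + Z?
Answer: 13596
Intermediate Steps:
Z = -19200 (Z = -3*(3570 + 2830) = -3*6400 = -19200)
(32816 + K(H(7, -8))) + Z = (32816 + (-28 - 1*(-8))) - 19200 = (32816 + (-28 + 8)) - 19200 = (32816 - 20) - 19200 = 32796 - 19200 = 13596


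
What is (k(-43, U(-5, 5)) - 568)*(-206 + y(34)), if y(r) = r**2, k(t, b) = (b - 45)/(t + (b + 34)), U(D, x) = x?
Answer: -530100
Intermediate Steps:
k(t, b) = (-45 + b)/(34 + b + t) (k(t, b) = (-45 + b)/(t + (34 + b)) = (-45 + b)/(34 + b + t))
(k(-43, U(-5, 5)) - 568)*(-206 + y(34)) = ((-45 + 5)/(34 + 5 - 43) - 568)*(-206 + 34**2) = (-40/(-4) - 568)*(-206 + 1156) = (-1/4*(-40) - 568)*950 = (10 - 568)*950 = -558*950 = -530100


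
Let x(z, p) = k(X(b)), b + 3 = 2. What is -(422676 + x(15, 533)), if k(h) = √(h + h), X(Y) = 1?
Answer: -422676 - √2 ≈ -4.2268e+5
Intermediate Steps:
b = -1 (b = -3 + 2 = -1)
k(h) = √2*√h (k(h) = √(2*h) = √2*√h)
x(z, p) = √2 (x(z, p) = √2*√1 = √2*1 = √2)
-(422676 + x(15, 533)) = -(422676 + √2) = -422676 - √2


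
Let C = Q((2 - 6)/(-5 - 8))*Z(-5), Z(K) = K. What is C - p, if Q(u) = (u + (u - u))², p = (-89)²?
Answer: -1338729/169 ≈ -7921.5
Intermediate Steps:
p = 7921
Q(u) = u² (Q(u) = (u + 0)² = u²)
C = -80/169 (C = ((2 - 6)/(-5 - 8))²*(-5) = (-4/(-13))²*(-5) = (-4*(-1/13))²*(-5) = (4/13)²*(-5) = (16/169)*(-5) = -80/169 ≈ -0.47337)
C - p = -80/169 - 1*7921 = -80/169 - 7921 = -1338729/169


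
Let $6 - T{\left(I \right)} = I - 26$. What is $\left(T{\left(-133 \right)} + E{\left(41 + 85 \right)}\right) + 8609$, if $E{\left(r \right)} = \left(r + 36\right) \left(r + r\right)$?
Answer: $49598$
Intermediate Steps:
$T{\left(I \right)} = 32 - I$ ($T{\left(I \right)} = 6 - \left(I - 26\right) = 6 - \left(-26 + I\right) = 32 - I$)
$E{\left(r \right)} = 2 r \left(36 + r\right)$ ($E{\left(r \right)} = \left(36 + r\right) 2 r = 2 r \left(36 + r\right)$)
$\left(T{\left(-133 \right)} + E{\left(41 + 85 \right)}\right) + 8609 = \left(\left(32 - -133\right) + 2 \left(41 + 85\right) \left(36 + \left(41 + 85\right)\right)\right) + 8609 = \left(\left(32 + 133\right) + 2 \cdot 126 \left(36 + 126\right)\right) + 8609 = \left(165 + 2 \cdot 126 \cdot 162\right) + 8609 = \left(165 + 40824\right) + 8609 = 40989 + 8609 = 49598$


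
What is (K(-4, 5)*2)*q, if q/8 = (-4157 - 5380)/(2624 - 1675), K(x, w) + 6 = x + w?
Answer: 762960/949 ≈ 803.96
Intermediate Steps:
K(x, w) = -6 + w + x (K(x, w) = -6 + (x + w) = -6 + (w + x) = -6 + w + x)
q = -76296/949 (q = 8*((-4157 - 5380)/(2624 - 1675)) = 8*(-9537/949) = -76296/949 ≈ -80.396)
(K(-4, 5)*2)*q = ((-6 + 5 - 4)*2)*(-76296/949) = -5*2*(-76296/949) = -10*(-76296/949) = 762960/949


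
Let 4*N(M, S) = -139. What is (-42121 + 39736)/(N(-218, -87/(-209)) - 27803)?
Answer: 3180/37117 ≈ 0.085675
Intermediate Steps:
N(M, S) = -139/4 (N(M, S) = (¼)*(-139) = -139/4)
(-42121 + 39736)/(N(-218, -87/(-209)) - 27803) = (-42121 + 39736)/(-139/4 - 27803) = -2385/(-111351/4) = -2385*(-4/111351) = 3180/37117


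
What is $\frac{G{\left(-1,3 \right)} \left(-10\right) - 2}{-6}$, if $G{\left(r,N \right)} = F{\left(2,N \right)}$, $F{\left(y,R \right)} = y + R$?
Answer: $\frac{26}{3} \approx 8.6667$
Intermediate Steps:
$F{\left(y,R \right)} = R + y$
$G{\left(r,N \right)} = 2 + N$ ($G{\left(r,N \right)} = N + 2 = 2 + N$)
$\frac{G{\left(-1,3 \right)} \left(-10\right) - 2}{-6} = \frac{\left(2 + 3\right) \left(-10\right) - 2}{-6} = - \frac{5 \left(-10\right) - 2}{6} = - \frac{-50 - 2}{6} = \left(- \frac{1}{6}\right) \left(-52\right) = \frac{26}{3}$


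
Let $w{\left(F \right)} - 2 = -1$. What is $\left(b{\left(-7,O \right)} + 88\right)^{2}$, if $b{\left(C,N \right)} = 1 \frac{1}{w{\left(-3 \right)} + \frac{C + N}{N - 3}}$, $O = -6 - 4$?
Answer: $\frac{7038409}{900} \approx 7820.5$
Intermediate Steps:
$w{\left(F \right)} = 1$ ($w{\left(F \right)} = 2 - 1 = 1$)
$O = -10$ ($O = -6 - 4 = -10$)
$b{\left(C,N \right)} = \frac{1}{1 + \frac{C + N}{-3 + N}}$ ($b{\left(C,N \right)} = 1 \frac{1}{1 + \frac{C + N}{N - 3}} = 1 \frac{1}{1 + \frac{C + N}{-3 + N}} = \frac{1}{1 + \frac{C + N}{-3 + N}}$)
$\left(b{\left(-7,O \right)} + 88\right)^{2} = \left(\frac{-3 - 10}{-3 - 7 + 2 \left(-10\right)} + 88\right)^{2} = \left(\frac{1}{-3 - 7 - 20} \left(-13\right) + 88\right)^{2} = \left(\frac{1}{-30} \left(-13\right) + 88\right)^{2} = \left(\left(- \frac{1}{30}\right) \left(-13\right) + 88\right)^{2} = \left(\frac{13}{30} + 88\right)^{2} = \left(\frac{2653}{30}\right)^{2} = \frac{7038409}{900}$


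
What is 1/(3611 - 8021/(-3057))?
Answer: 3057/11046848 ≈ 0.00027673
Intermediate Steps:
1/(3611 - 8021/(-3057)) = 1/(3611 - 8021*(-1/3057)) = 1/(3611 + 8021/3057) = 1/(11046848/3057) = 3057/11046848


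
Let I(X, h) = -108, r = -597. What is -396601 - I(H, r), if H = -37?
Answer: -396493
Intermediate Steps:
-396601 - I(H, r) = -396601 - 1*(-108) = -396601 + 108 = -396493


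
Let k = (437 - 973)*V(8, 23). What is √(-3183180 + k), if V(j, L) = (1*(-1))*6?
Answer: 2*I*√794991 ≈ 1783.2*I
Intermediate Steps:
V(j, L) = -6 (V(j, L) = -1*6 = -6)
k = 3216 (k = (437 - 973)*(-6) = -536*(-6) = 3216)
√(-3183180 + k) = √(-3183180 + 3216) = √(-3179964) = 2*I*√794991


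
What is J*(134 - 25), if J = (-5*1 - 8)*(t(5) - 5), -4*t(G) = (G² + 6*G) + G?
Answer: 28340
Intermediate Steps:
t(G) = -7*G/4 - G²/4 (t(G) = -((G² + 6*G) + G)/4 = -(G² + 7*G)/4 = -7*G/4 - G²/4)
J = 260 (J = (-5*1 - 8)*(-¼*5*(7 + 5) - 5) = (-5 - 8)*(-¼*5*12 - 5) = -13*(-15 - 5) = -13*(-20) = 260)
J*(134 - 25) = 260*(134 - 25) = 260*109 = 28340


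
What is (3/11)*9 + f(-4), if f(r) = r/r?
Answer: 38/11 ≈ 3.4545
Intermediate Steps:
f(r) = 1
(3/11)*9 + f(-4) = (3/11)*9 + 1 = 27/11 + 1 = 38/11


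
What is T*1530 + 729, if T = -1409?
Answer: -2155041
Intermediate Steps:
T*1530 + 729 = -1409*1530 + 729 = -2155770 + 729 = -2155041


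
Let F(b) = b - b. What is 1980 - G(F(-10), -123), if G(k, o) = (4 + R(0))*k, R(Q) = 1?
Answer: 1980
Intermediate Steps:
F(b) = 0
G(k, o) = 5*k (G(k, o) = (4 + 1)*k = 5*k)
1980 - G(F(-10), -123) = 1980 - 5*0 = 1980 - 1*0 = 1980 + 0 = 1980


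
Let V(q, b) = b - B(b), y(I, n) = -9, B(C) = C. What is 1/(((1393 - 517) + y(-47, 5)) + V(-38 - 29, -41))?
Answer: 1/867 ≈ 0.0011534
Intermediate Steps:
V(q, b) = 0 (V(q, b) = b - b = 0)
1/(((1393 - 517) + y(-47, 5)) + V(-38 - 29, -41)) = 1/(((1393 - 517) - 9) + 0) = 1/((876 - 9) + 0) = 1/(867 + 0) = 1/867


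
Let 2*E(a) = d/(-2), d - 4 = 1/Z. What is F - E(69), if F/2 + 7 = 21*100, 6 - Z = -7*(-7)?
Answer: 720163/172 ≈ 4187.0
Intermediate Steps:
Z = -43 (Z = 6 - (-7)*(-7) = 6 - 1*49 = 6 - 49 = -43)
d = 171/43 (d = 4 + 1/(-43) = 4 - 1/43 = 171/43 ≈ 3.9767)
F = 4186 (F = -14 + 2*(21*100) = -14 + 2*2100 = -14 + 4200 = 4186)
E(a) = -171/172 (E(a) = ((171/43)/(-2))/2 = ((171/43)*(-½))/2 = (½)*(-171/86) = -171/172)
F - E(69) = 4186 - 1*(-171/172) = 4186 + 171/172 = 720163/172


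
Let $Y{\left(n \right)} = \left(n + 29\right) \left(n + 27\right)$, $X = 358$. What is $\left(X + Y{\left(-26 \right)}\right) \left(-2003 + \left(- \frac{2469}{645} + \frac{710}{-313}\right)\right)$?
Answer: $- \frac{48807970374}{67295} \approx -7.2528 \cdot 10^{5}$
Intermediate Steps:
$Y{\left(n \right)} = \left(27 + n\right) \left(29 + n\right)$ ($Y{\left(n \right)} = \left(29 + n\right) \left(27 + n\right) = \left(27 + n\right) \left(29 + n\right)$)
$\left(X + Y{\left(-26 \right)}\right) \left(-2003 + \left(- \frac{2469}{645} + \frac{710}{-313}\right)\right) = \left(358 + \left(783 + \left(-26\right)^{2} + 56 \left(-26\right)\right)\right) \left(-2003 + \left(- \frac{2469}{645} + \frac{710}{-313}\right)\right) = \left(358 + \left(783 + 676 - 1456\right)\right) \left(-2003 + \left(\left(-2469\right) \frac{1}{645} + 710 \left(- \frac{1}{313}\right)\right)\right) = \left(358 + 3\right) \left(-2003 - \frac{410249}{67295}\right) = 361 \left(-2003 - \frac{410249}{67295}\right) = 361 \left(- \frac{135202134}{67295}\right) = - \frac{48807970374}{67295}$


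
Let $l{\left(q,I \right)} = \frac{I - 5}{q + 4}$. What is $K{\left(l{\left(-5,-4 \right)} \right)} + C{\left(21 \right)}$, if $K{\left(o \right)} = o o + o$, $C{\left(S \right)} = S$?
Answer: $111$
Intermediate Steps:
$l{\left(q,I \right)} = \frac{-5 + I}{4 + q}$
$K{\left(o \right)} = o + o^{2}$ ($K{\left(o \right)} = o^{2} + o = o + o^{2}$)
$K{\left(l{\left(-5,-4 \right)} \right)} + C{\left(21 \right)} = \frac{-5 - 4}{4 - 5} \left(1 + \frac{-5 - 4}{4 - 5}\right) + 21 = \frac{1}{-1} \left(-9\right) \left(1 + \frac{1}{-1} \left(-9\right)\right) + 21 = \left(-1\right) \left(-9\right) \left(1 - -9\right) + 21 = 9 \left(1 + 9\right) + 21 = 9 \cdot 10 + 21 = 90 + 21 = 111$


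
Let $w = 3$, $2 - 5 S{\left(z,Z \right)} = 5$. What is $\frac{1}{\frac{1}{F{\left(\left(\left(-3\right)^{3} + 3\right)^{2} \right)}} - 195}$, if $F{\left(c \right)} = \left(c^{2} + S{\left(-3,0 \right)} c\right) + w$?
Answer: $- \frac{1657167}{323147560} \approx -0.0051282$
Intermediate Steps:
$S{\left(z,Z \right)} = - \frac{3}{5}$ ($S{\left(z,Z \right)} = \frac{2}{5} - 1 = - \frac{3}{5}$)
$F{\left(c \right)} = 3 + c^{2} - \frac{3 c}{5}$ ($F{\left(c \right)} = \left(c^{2} - \frac{3 c}{5}\right) + 3 = 3 + c^{2} - \frac{3 c}{5}$)
$\frac{1}{\frac{1}{F{\left(\left(\left(-3\right)^{3} + 3\right)^{2} \right)}} - 195} = \frac{1}{\frac{1}{3 + \left(\left(\left(-3\right)^{3} + 3\right)^{2}\right)^{2} - \frac{3 \left(\left(-3\right)^{3} + 3\right)^{2}}{5}} - 195} = \frac{1}{\frac{1}{3 + \left(\left(-27 + 3\right)^{2}\right)^{2} - \frac{3 \left(-27 + 3\right)^{2}}{5}} - 195} = \frac{1}{\frac{1}{3 + \left(\left(-24\right)^{2}\right)^{2} - \frac{3 \left(-24\right)^{2}}{5}} - 195} = \frac{1}{\frac{1}{3 + 576^{2} - \frac{1728}{5}} - 195} = \frac{1}{\frac{1}{3 + 331776 - \frac{1728}{5}} - 195} = \frac{1}{\frac{1}{\frac{1657167}{5}} - 195} = \frac{1}{\frac{5}{1657167} - 195} = \frac{1}{- \frac{323147560}{1657167}} = - \frac{1657167}{323147560}$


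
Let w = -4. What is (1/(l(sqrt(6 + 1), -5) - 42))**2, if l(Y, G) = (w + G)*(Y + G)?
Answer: 16/8649 + sqrt(7)/5766 ≈ 0.0023088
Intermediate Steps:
l(Y, G) = (-4 + G)*(G + Y) (l(Y, G) = (-4 + G)*(Y + G) = (-4 + G)*(G + Y))
(1/(l(sqrt(6 + 1), -5) - 42))**2 = (1/(((-5)**2 - 4*(-5) - 4*sqrt(6 + 1) - 5*sqrt(6 + 1)) - 42))**2 = (1/((25 + 20 - 4*sqrt(7) - 5*sqrt(7)) - 42))**2 = (1/((45 - 9*sqrt(7)) - 42))**2 = (1/(3 - 9*sqrt(7)))**2 = (3 - 9*sqrt(7))**(-2)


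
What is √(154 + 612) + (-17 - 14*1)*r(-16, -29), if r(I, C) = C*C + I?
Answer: -25575 + √766 ≈ -25547.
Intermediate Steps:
r(I, C) = I + C² (r(I, C) = C² + I = I + C²)
√(154 + 612) + (-17 - 14*1)*r(-16, -29) = √(154 + 612) + (-17 - 14*1)*(-16 + (-29)²) = √766 + (-17 - 14)*(-16 + 841) = √766 - 31*825 = √766 - 25575 = -25575 + √766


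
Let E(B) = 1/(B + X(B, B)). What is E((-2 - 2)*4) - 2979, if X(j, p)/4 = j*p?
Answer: -3002831/1008 ≈ -2979.0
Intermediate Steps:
X(j, p) = 4*j*p (X(j, p) = 4*(j*p) = 4*j*p)
E(B) = 1/(B + 4*B²) (E(B) = 1/(B + 4*B*B) = 1/(B + 4*B²))
E((-2 - 2)*4) - 2979 = 1/((((-2 - 2)*4))*(1 + 4*((-2 - 2)*4))) - 2979 = 1/(((-4*4))*(1 + 4*(-4*4))) - 2979 = 1/((-16)*(1 + 4*(-16))) - 2979 = -1/(16*(1 - 64)) - 2979 = -1/16/(-63) - 2979 = -1/16*(-1/63) - 2979 = 1/1008 - 2979 = -3002831/1008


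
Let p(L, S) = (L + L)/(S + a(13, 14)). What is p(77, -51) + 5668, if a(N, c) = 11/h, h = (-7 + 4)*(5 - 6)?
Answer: 402197/71 ≈ 5664.8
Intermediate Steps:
h = 3 (h = -3*(-1) = 3)
a(N, c) = 11/3
p(L, S) = 2*L/(11/3 + S) (p(L, S) = (L + L)/(S + 11/3) = (2*L)/(11/3 + S) = 2*L/(11/3 + S))
p(77, -51) + 5668 = 6*77/(11 + 3*(-51)) + 5668 = 6*77/(11 - 153) + 5668 = 6*77/(-142) + 5668 = 6*77*(-1/142) + 5668 = -231/71 + 5668 = 402197/71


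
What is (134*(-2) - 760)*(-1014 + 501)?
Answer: 527364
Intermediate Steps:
(134*(-2) - 760)*(-1014 + 501) = (-268 - 760)*(-513) = -1028*(-513) = 527364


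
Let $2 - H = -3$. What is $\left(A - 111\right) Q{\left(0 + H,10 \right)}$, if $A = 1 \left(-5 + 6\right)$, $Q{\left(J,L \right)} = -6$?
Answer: $660$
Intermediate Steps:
$H = 5$ ($H = 2 - -3 = 2 + 3 = 5$)
$A = 1$ ($A = 1 \cdot 1 = 1$)
$\left(A - 111\right) Q{\left(0 + H,10 \right)} = \left(1 - 111\right) \left(-6\right) = \left(-110\right) \left(-6\right) = 660$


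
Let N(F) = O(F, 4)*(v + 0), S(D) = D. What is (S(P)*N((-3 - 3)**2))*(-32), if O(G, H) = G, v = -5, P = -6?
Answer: -34560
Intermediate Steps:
N(F) = -5*F (N(F) = F*(-5 + 0) = F*(-5) = -5*F)
(S(P)*N((-3 - 3)**2))*(-32) = -(-30)*(-3 - 3)**2*(-32) = -(-30)*(-6)**2*(-32) = -(-30)*36*(-32) = -6*(-180)*(-32) = 1080*(-32) = -34560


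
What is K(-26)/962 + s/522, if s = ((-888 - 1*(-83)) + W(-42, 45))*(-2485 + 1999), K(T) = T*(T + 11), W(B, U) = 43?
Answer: 761673/1073 ≈ 709.85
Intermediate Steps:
K(T) = T*(11 + T)
s = 370332 (s = ((-888 - 1*(-83)) + 43)*(-2485 + 1999) = ((-888 + 83) + 43)*(-486) = (-805 + 43)*(-486) = -762*(-486) = 370332)
K(-26)/962 + s/522 = -26*(11 - 26)/962 + 370332/522 = -26*(-15)*(1/962) + 370332*(1/522) = 390*(1/962) + 20574/29 = 15/37 + 20574/29 = 761673/1073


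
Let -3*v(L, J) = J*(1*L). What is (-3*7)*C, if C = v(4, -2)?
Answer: -56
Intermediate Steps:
v(L, J) = -J*L/3 (v(L, J) = -J*1*L/3 = -J*L/3)
C = 8/3 (C = -1/3*(-2)*4 = 8/3 ≈ 2.6667)
(-3*7)*C = -3*7*(8/3) = -21*8/3 = -56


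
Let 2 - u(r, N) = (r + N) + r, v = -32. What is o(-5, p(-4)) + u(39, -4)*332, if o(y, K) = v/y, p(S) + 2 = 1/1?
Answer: -119488/5 ≈ -23898.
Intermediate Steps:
p(S) = -1 (p(S) = -2 + 1/1 = -2 + 1 = -1)
o(y, K) = -32/y
u(r, N) = 2 - N - 2*r (u(r, N) = 2 - ((r + N) + r) = 2 - ((N + r) + r) = 2 - (N + 2*r) = 2 + (-N - 2*r) = 2 - N - 2*r)
o(-5, p(-4)) + u(39, -4)*332 = -32/(-5) + (2 - 1*(-4) - 2*39)*332 = -32*(-1/5) + (2 + 4 - 78)*332 = 32/5 - 72*332 = 32/5 - 23904 = -119488/5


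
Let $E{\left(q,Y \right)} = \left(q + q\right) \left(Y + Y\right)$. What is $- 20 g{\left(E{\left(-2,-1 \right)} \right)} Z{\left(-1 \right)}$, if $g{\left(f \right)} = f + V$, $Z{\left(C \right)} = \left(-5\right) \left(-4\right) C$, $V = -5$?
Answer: $1200$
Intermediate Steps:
$E{\left(q,Y \right)} = 4 Y q$ ($E{\left(q,Y \right)} = 2 q 2 Y = 4 Y q$)
$Z{\left(C \right)} = 20 C$
$g{\left(f \right)} = -5 + f$ ($g{\left(f \right)} = f - 5 = -5 + f$)
$- 20 g{\left(E{\left(-2,-1 \right)} \right)} Z{\left(-1 \right)} = - 20 \left(-5 + 4 \left(-1\right) \left(-2\right)\right) 20 \left(-1\right) = - 20 \left(-5 + 8\right) \left(-20\right) = \left(-20\right) 3 \left(-20\right) = \left(-60\right) \left(-20\right) = 1200$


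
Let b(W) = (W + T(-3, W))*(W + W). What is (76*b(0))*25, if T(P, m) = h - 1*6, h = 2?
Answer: 0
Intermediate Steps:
T(P, m) = -4 (T(P, m) = 2 - 1*6 = 2 - 6 = -4)
b(W) = 2*W*(-4 + W) (b(W) = (W - 4)*(W + W) = (-4 + W)*(2*W) = 2*W*(-4 + W))
(76*b(0))*25 = (76*(2*0*(-4 + 0)))*25 = (76*(2*0*(-4)))*25 = (76*0)*25 = 0*25 = 0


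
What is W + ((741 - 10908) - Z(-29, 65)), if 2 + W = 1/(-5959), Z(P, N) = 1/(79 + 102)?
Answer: -10968075991/1078579 ≈ -10169.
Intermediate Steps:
Z(P, N) = 1/181
W = -11919/5959 (W = -2 + 1/(-5959) = -2 - 1/5959 = -11919/5959 ≈ -2.0002)
W + ((741 - 10908) - Z(-29, 65)) = -11919/5959 + ((741 - 10908) - 1*1/181) = -11919/5959 + (-10167 - 1/181) = -11919/5959 - 1840228/181 = -10968075991/1078579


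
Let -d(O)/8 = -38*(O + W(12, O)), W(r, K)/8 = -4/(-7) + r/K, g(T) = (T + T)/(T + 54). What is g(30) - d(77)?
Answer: -1938553/77 ≈ -25176.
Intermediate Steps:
g(T) = 2*T/(54 + T) (g(T) = (2*T)/(54 + T) = 2*T/(54 + T))
W(r, K) = 32/7 + 8*r/K (W(r, K) = 8*(-4/(-7) + r/K) = 8*(-4*(-⅐) + r/K) = 8*(4/7 + r/K) = 32/7 + 8*r/K)
d(O) = 9728/7 + 304*O + 29184/O (d(O) = -(-304)*(O + (32/7 + 8*12/O)) = -(-304)*(O + (32/7 + 96/O)) = -(-304)*(32/7 + O + 96/O) = -8*(-1216/7 - 3648/O - 38*O) = 9728/7 + 304*O + 29184/O)
g(30) - d(77) = 2*30/(54 + 30) - (9728/7 + 304*77 + 29184/77) = 2*30/84 - (9728/7 + 23408 + 29184*(1/77)) = 2*30*(1/84) - (9728/7 + 23408 + 29184/77) = 5/7 - 1*276944/11 = 5/7 - 276944/11 = -1938553/77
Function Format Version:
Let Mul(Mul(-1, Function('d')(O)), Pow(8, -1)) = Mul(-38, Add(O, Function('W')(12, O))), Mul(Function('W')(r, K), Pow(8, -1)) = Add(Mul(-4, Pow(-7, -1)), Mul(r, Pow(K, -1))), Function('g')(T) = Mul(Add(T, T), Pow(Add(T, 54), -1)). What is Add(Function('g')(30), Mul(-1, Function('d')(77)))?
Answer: Rational(-1938553, 77) ≈ -25176.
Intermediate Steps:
Function('g')(T) = Mul(2, T, Pow(Add(54, T), -1)) (Function('g')(T) = Mul(Mul(2, T), Pow(Add(54, T), -1)) = Mul(2, T, Pow(Add(54, T), -1)))
Function('W')(r, K) = Add(Rational(32, 7), Mul(8, r, Pow(K, -1))) (Function('W')(r, K) = Mul(8, Add(Mul(-4, Pow(-7, -1)), Mul(r, Pow(K, -1)))) = Mul(8, Add(Mul(-4, Rational(-1, 7)), Mul(r, Pow(K, -1)))) = Mul(8, Add(Rational(4, 7), Mul(r, Pow(K, -1)))) = Add(Rational(32, 7), Mul(8, r, Pow(K, -1))))
Function('d')(O) = Add(Rational(9728, 7), Mul(304, O), Mul(29184, Pow(O, -1))) (Function('d')(O) = Mul(-8, Mul(-38, Add(O, Add(Rational(32, 7), Mul(8, 12, Pow(O, -1)))))) = Mul(-8, Mul(-38, Add(O, Add(Rational(32, 7), Mul(96, Pow(O, -1)))))) = Mul(-8, Mul(-38, Add(Rational(32, 7), O, Mul(96, Pow(O, -1))))) = Mul(-8, Add(Rational(-1216, 7), Mul(-3648, Pow(O, -1)), Mul(-38, O))) = Add(Rational(9728, 7), Mul(304, O), Mul(29184, Pow(O, -1))))
Add(Function('g')(30), Mul(-1, Function('d')(77))) = Add(Mul(2, 30, Pow(Add(54, 30), -1)), Mul(-1, Add(Rational(9728, 7), Mul(304, 77), Mul(29184, Pow(77, -1))))) = Add(Mul(2, 30, Pow(84, -1)), Mul(-1, Add(Rational(9728, 7), 23408, Mul(29184, Rational(1, 77))))) = Add(Mul(2, 30, Rational(1, 84)), Mul(-1, Add(Rational(9728, 7), 23408, Rational(29184, 77)))) = Add(Rational(5, 7), Mul(-1, Rational(276944, 11))) = Add(Rational(5, 7), Rational(-276944, 11)) = Rational(-1938553, 77)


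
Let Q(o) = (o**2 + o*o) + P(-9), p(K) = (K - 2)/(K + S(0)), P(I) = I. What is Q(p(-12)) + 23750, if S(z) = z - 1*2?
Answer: 23743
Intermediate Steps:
S(z) = -2 + z (S(z) = z - 2 = -2 + z)
p(K) = 1 (p(K) = (K - 2)/(K + (-2 + 0)) = (-2 + K)/(K - 2) = (-2 + K)/(-2 + K) = 1)
Q(o) = -9 + 2*o**2 (Q(o) = (o**2 + o*o) - 9 = (o**2 + o**2) - 9 = 2*o**2 - 9 = -9 + 2*o**2)
Q(p(-12)) + 23750 = (-9 + 2*1**2) + 23750 = (-9 + 2*1) + 23750 = (-9 + 2) + 23750 = -7 + 23750 = 23743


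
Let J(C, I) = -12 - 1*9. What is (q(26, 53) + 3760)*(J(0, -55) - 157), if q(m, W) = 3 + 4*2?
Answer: -671238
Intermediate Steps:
J(C, I) = -21 (J(C, I) = -12 - 9 = -21)
q(m, W) = 11 (q(m, W) = 3 + 8 = 11)
(q(26, 53) + 3760)*(J(0, -55) - 157) = (11 + 3760)*(-21 - 157) = 3771*(-178) = -671238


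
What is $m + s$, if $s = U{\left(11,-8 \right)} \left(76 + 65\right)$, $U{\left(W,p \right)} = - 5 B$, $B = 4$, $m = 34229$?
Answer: $31409$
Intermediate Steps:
$U{\left(W,p \right)} = -20$ ($U{\left(W,p \right)} = \left(-5\right) 4 = -20$)
$s = -2820$ ($s = - 20 \left(76 + 65\right) = \left(-20\right) 141 = -2820$)
$m + s = 34229 - 2820 = 31409$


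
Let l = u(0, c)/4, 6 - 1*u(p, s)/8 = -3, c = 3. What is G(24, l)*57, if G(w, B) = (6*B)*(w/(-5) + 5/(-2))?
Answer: -224694/5 ≈ -44939.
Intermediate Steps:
u(p, s) = 72 (u(p, s) = 48 - 8*(-3) = 48 + 24 = 72)
l = 18 (l = 72/4 = 72*(¼) = 18)
G(w, B) = 6*B*(-5/2 - w/5) (G(w, B) = (6*B)*(w*(-⅕) + 5*(-½)) = (6*B)*(-w/5 - 5/2) = (6*B)*(-5/2 - w/5) = 6*B*(-5/2 - w/5))
G(24, l)*57 = -⅗*18*(25 + 2*24)*57 = -⅗*18*(25 + 48)*57 = -⅗*18*73*57 = -3942/5*57 = -224694/5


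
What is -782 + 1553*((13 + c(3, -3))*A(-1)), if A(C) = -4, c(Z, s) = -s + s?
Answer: -81538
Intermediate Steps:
c(Z, s) = 0
-782 + 1553*((13 + c(3, -3))*A(-1)) = -782 + 1553*((13 + 0)*(-4)) = -782 + 1553*(13*(-4)) = -782 + 1553*(-52) = -782 - 80756 = -81538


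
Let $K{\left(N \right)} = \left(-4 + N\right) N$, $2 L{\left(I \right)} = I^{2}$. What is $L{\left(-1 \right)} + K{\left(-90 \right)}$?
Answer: $\frac{16921}{2} \approx 8460.5$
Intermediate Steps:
$L{\left(I \right)} = \frac{I^{2}}{2}$
$K{\left(N \right)} = N \left(-4 + N\right)$
$L{\left(-1 \right)} + K{\left(-90 \right)} = \frac{\left(-1\right)^{2}}{2} - 90 \left(-4 - 90\right) = \frac{1}{2} \cdot 1 - -8460 = \frac{1}{2} + 8460 = \frac{16921}{2}$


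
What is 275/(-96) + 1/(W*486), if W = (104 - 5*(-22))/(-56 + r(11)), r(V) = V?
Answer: -264865/92448 ≈ -2.8650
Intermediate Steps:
W = -214/45 (W = (104 - 5*(-22))/(-56 + 11) = (104 + 110)/(-45) = 214*(-1/45) = -214/45 ≈ -4.7556)
275/(-96) + 1/(W*486) = 275/(-96) + 1/(-214/45*486) = 275*(-1/96) - 45/214*1/486 = -275/96 - 5/11556 = -264865/92448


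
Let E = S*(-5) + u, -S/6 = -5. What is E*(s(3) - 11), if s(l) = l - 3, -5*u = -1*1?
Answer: 8239/5 ≈ 1647.8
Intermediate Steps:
S = 30 (S = -6*(-5) = 30)
u = ⅕ (u = -(-1)/5 = -⅕*(-1) = ⅕ ≈ 0.20000)
s(l) = -3 + l
E = -749/5 (E = 30*(-5) + ⅕ = -150 + ⅕ = -749/5 ≈ -149.80)
E*(s(3) - 11) = -749*((-3 + 3) - 11)/5 = -749*(0 - 11)/5 = -749/5*(-11) = 8239/5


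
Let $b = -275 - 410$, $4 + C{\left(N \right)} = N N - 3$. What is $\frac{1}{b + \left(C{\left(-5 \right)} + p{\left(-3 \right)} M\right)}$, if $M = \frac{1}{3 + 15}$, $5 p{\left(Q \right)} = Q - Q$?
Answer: $- \frac{1}{667} \approx -0.0014993$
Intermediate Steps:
$C{\left(N \right)} = -7 + N^{2}$ ($C{\left(N \right)} = -4 + \left(N N - 3\right) = -4 + \left(N^{2} - 3\right) = -4 + \left(-3 + N^{2}\right) = -7 + N^{2}$)
$p{\left(Q \right)} = 0$ ($p{\left(Q \right)} = \frac{Q - Q}{5} = \frac{1}{5} \cdot 0 = 0$)
$M = \frac{1}{18} \approx 0.055556$
$b = -685$
$\frac{1}{b + \left(C{\left(-5 \right)} + p{\left(-3 \right)} M\right)} = \frac{1}{-685 + \left(\left(-7 + \left(-5\right)^{2}\right) + 0 \cdot \frac{1}{18}\right)} = \frac{1}{-685 + \left(\left(-7 + 25\right) + 0\right)} = \frac{1}{-685 + \left(18 + 0\right)} = \frac{1}{-685 + 18} = \frac{1}{-667} = - \frac{1}{667}$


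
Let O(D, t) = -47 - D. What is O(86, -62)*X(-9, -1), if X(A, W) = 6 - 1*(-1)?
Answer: -931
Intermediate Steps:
X(A, W) = 7 (X(A, W) = 6 + 1 = 7)
O(86, -62)*X(-9, -1) = (-47 - 1*86)*7 = (-47 - 86)*7 = -133*7 = -931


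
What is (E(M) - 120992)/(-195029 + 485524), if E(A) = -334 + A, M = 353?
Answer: -120973/290495 ≈ -0.41644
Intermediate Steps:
(E(M) - 120992)/(-195029 + 485524) = ((-334 + 353) - 120992)/(-195029 + 485524) = (19 - 120992)/290495 = -120973*1/290495 = -120973/290495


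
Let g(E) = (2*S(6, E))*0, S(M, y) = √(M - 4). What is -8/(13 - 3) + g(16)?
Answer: -⅘ ≈ -0.80000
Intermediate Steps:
S(M, y) = √(-4 + M)
g(E) = 0 (g(E) = (2*√(-4 + 6))*0 = (2*√2)*0 = 0)
-8/(13 - 3) + g(16) = -8/(13 - 3) + 0 = -8/10 + 0 = -8*⅒ + 0 = -⅘ + 0 = -⅘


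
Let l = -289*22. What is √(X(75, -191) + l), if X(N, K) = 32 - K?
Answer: I*√6135 ≈ 78.326*I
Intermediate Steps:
l = -6358
√(X(75, -191) + l) = √((32 - 1*(-191)) - 6358) = √((32 + 191) - 6358) = √(223 - 6358) = √(-6135) = I*√6135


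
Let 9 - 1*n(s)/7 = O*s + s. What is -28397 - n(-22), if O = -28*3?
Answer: -15678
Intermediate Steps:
O = -84
n(s) = 63 + 581*s (n(s) = 63 - 7*(-84*s + s) = 63 - (-581)*s = 63 + 581*s)
-28397 - n(-22) = -28397 - (63 + 581*(-22)) = -28397 - (63 - 12782) = -28397 - 1*(-12719) = -28397 + 12719 = -15678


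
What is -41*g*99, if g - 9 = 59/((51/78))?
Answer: -6847533/17 ≈ -4.0280e+5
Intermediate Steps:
g = 1687/17 (g = 9 + 59/((51/78)) = 9 + 59/((51*(1/78))) = 9 + 59/(17/26) = 9 + 59*(26/17) = 9 + 1534/17 = 1687/17 ≈ 99.235)
-41*g*99 = -41*1687/17*99 = -69167/17*99 = -6847533/17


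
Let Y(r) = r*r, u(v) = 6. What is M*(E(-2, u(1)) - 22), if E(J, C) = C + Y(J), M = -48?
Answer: 576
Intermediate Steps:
Y(r) = r²
E(J, C) = C + J²
M*(E(-2, u(1)) - 22) = -48*((6 + (-2)²) - 22) = -48*((6 + 4) - 22) = -48*(10 - 22) = -48*(-12) = 576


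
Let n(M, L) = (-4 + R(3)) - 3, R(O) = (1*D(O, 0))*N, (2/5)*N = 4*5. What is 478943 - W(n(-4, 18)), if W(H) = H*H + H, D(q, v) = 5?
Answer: 419651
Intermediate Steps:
N = 50 (N = 5*(4*5)/2 = (5/2)*20 = 50)
R(O) = 250 (R(O) = (1*5)*50 = 5*50 = 250)
n(M, L) = 243 (n(M, L) = (-4 + 250) - 3 = 246 - 3 = 243)
W(H) = H + H² (W(H) = H² + H = H + H²)
478943 - W(n(-4, 18)) = 478943 - 243*(1 + 243) = 478943 - 243*244 = 478943 - 1*59292 = 478943 - 59292 = 419651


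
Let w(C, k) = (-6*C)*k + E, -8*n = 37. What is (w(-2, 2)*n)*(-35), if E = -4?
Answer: 6475/2 ≈ 3237.5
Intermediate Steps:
n = -37/8 (n = -⅛*37 = -37/8 ≈ -4.6250)
w(C, k) = -4 - 6*C*k (w(C, k) = (-6*C)*k - 4 = -6*C*k - 4 = -4 - 6*C*k)
(w(-2, 2)*n)*(-35) = ((-4 - 6*(-2)*2)*(-37/8))*(-35) = ((-4 + 24)*(-37/8))*(-35) = (20*(-37/8))*(-35) = -185/2*(-35) = 6475/2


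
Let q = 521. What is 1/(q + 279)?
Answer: 1/800 ≈ 0.0012500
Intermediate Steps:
1/(q + 279) = 1/(521 + 279) = 1/800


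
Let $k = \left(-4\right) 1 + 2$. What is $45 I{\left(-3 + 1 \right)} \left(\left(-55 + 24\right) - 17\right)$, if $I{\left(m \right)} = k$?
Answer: $4320$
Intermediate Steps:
$k = -2$ ($k = -4 + 2 = -2$)
$I{\left(m \right)} = -2$
$45 I{\left(-3 + 1 \right)} \left(\left(-55 + 24\right) - 17\right) = 45 \left(-2\right) \left(\left(-55 + 24\right) - 17\right) = - 90 \left(-31 - 17\right) = \left(-90\right) \left(-48\right) = 4320$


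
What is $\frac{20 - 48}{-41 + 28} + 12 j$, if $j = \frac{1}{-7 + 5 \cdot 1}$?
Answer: $- \frac{50}{13} \approx -3.8462$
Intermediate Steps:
$j = - \frac{1}{2}$ ($j = \frac{1}{-7 + 5} = \frac{1}{-2} = - \frac{1}{2} \approx -0.5$)
$\frac{20 - 48}{-41 + 28} + 12 j = \frac{20 - 48}{-41 + 28} + 12 \left(- \frac{1}{2}\right) = - \frac{28}{-13} - 6 = \left(-28\right) \left(- \frac{1}{13}\right) - 6 = \frac{28}{13} - 6 = - \frac{50}{13}$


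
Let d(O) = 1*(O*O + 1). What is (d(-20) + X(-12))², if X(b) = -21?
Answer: 144400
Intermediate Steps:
d(O) = 1 + O² (d(O) = 1*(O² + 1) = 1*(1 + O²) = 1 + O²)
(d(-20) + X(-12))² = ((1 + (-20)²) - 21)² = ((1 + 400) - 21)² = (401 - 21)² = 380² = 144400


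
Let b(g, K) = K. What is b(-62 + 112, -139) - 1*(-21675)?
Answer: 21536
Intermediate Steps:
b(-62 + 112, -139) - 1*(-21675) = -139 - 1*(-21675) = -139 + 21675 = 21536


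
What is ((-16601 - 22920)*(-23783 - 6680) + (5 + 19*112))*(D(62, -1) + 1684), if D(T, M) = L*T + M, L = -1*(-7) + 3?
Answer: 2772651609868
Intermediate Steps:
L = 10 (L = 7 + 3 = 10)
D(T, M) = M + 10*T (D(T, M) = 10*T + M = M + 10*T)
((-16601 - 22920)*(-23783 - 6680) + (5 + 19*112))*(D(62, -1) + 1684) = ((-16601 - 22920)*(-23783 - 6680) + (5 + 19*112))*((-1 + 10*62) + 1684) = (-39521*(-30463) + (5 + 2128))*((-1 + 620) + 1684) = (1203928223 + 2133)*(619 + 1684) = 1203930356*2303 = 2772651609868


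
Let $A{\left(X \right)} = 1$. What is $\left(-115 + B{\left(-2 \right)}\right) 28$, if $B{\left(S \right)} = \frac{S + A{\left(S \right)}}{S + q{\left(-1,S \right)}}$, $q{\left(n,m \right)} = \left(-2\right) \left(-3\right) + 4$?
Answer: $- \frac{6447}{2} \approx -3223.5$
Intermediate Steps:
$q{\left(n,m \right)} = 10$ ($q{\left(n,m \right)} = 6 + 4 = 10$)
$B{\left(S \right)} = \frac{1 + S}{10 + S}$ ($B{\left(S \right)} = \frac{S + 1}{S + 10} = \frac{1 + S}{10 + S}$)
$\left(-115 + B{\left(-2 \right)}\right) 28 = \left(-115 + \frac{1 - 2}{10 - 2}\right) 28 = \left(-115 + \frac{1}{8} \left(-1\right)\right) 28 = \left(-115 - \frac{1}{8}\right) 28 = \left(- \frac{921}{8}\right) 28 = - \frac{6447}{2}$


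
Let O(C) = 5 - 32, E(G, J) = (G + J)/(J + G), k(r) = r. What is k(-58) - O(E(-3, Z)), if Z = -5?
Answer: -31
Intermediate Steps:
E(G, J) = 1 (E(G, J) = (G + J)/(G + J) = 1)
O(C) = -27
k(-58) - O(E(-3, Z)) = -58 - 1*(-27) = -58 + 27 = -31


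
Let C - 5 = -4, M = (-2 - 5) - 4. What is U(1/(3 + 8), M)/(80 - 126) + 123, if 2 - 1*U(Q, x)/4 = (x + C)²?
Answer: 3025/23 ≈ 131.52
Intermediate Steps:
M = -11 (M = -7 - 4 = -11)
C = 1 (C = 5 - 4 = 1)
U(Q, x) = 8 - 4*(1 + x)² (U(Q, x) = 8 - 4*(x + 1)² = 8 - 4*(1 + x)²)
U(1/(3 + 8), M)/(80 - 126) + 123 = (8 - 4*(1 - 11)²)/(80 - 126) + 123 = (8 - 4*(-10)²)/(-46) + 123 = (8 - 4*100)*(-1/46) + 123 = (8 - 400)*(-1/46) + 123 = -392*(-1/46) + 123 = 196/23 + 123 = 3025/23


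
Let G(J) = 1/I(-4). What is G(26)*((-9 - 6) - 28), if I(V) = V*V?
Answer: -43/16 ≈ -2.6875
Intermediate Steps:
I(V) = V²
G(J) = 1/16 (G(J) = 1/((-4)²) = 1/16)
G(26)*((-9 - 6) - 28) = ((-9 - 6) - 28)/16 = (-15 - 28)/16 = (1/16)*(-43) = -43/16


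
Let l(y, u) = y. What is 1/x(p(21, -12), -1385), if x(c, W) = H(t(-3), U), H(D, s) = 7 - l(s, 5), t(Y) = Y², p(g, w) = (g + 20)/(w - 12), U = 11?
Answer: -¼ ≈ -0.25000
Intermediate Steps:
p(g, w) = (20 + g)/(-12 + w)
H(D, s) = 7 - s
x(c, W) = -4 (x(c, W) = 7 - 1*11 = 7 - 11 = -4)
1/x(p(21, -12), -1385) = 1/(-4) = -¼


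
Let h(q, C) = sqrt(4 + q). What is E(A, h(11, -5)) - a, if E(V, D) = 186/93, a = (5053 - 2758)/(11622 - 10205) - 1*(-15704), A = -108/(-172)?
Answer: -22252029/1417 ≈ -15704.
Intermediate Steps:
A = 27/43 (A = -108*(-1/172) = 27/43 ≈ 0.62791)
a = 22254863/1417 (a = 2295/1417 + 15704 = 22254863/1417 ≈ 15706.)
E(V, D) = 2 (E(V, D) = 186*(1/93) = 2)
E(A, h(11, -5)) - a = 2 - 1*22254863/1417 = 2 - 22254863/1417 = -22252029/1417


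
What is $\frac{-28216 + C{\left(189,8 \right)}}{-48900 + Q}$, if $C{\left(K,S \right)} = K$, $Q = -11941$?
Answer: $\frac{28027}{60841} \approx 0.46066$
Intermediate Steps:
$\frac{-28216 + C{\left(189,8 \right)}}{-48900 + Q} = \frac{-28216 + 189}{-48900 - 11941} = - \frac{28027}{-60841} = \left(-28027\right) \left(- \frac{1}{60841}\right) = \frac{28027}{60841}$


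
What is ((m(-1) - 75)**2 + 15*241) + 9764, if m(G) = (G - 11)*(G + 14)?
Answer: 66740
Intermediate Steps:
m(G) = (-11 + G)*(14 + G)
((m(-1) - 75)**2 + 15*241) + 9764 = (((-154 + (-1)**2 + 3*(-1)) - 75)**2 + 15*241) + 9764 = (((-154 + 1 - 3) - 75)**2 + 3615) + 9764 = ((-156 - 75)**2 + 3615) + 9764 = ((-231)**2 + 3615) + 9764 = (53361 + 3615) + 9764 = 56976 + 9764 = 66740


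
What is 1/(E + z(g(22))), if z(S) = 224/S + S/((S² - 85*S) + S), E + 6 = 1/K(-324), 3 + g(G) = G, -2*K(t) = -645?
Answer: 159315/920393 ≈ 0.17309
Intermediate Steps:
K(t) = 645/2 (K(t) = -½*(-645) = 645/2)
g(G) = -3 + G
E = -3868/645 (E = -6 + 1/(645/2) = -6 + 2/645 = -3868/645 ≈ -5.9969)
z(S) = 224/S + S/(S² - 84*S)
1/(E + z(g(22))) = 1/(-3868/645 + 3*(-6272 + 75*(-3 + 22))/((-3 + 22)*(-84 + (-3 + 22)))) = 1/(-3868/645 + 3*(-6272 + 75*19)/(19*(-84 + 19))) = 1/(-3868/645 + 3*(1/19)*(-6272 + 1425)/(-65)) = 1/(-3868/645 + 3*(1/19)*(-1/65)*(-4847)) = 1/(-3868/645 + 14541/1235) = 1/(920393/159315) = 159315/920393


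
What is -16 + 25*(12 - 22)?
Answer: -266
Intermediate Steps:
-16 + 25*(12 - 22) = -16 + 25*(-10) = -16 - 250 = -266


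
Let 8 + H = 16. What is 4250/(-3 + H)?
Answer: 850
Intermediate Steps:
H = 8 (H = -8 + 16 = 8)
4250/(-3 + H) = 4250/(-3 + 8) = 4250/5 = 4250*(1/5) = 850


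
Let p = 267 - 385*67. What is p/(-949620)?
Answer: 6382/237405 ≈ 0.026882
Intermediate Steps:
p = -25528 (p = 267 - 25795 = -25528)
p/(-949620) = -25528/(-949620) = -25528*(-1/949620) = 6382/237405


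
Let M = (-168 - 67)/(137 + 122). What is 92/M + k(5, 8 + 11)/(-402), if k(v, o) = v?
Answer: -9580031/94470 ≈ -101.41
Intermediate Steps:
M = -235/259 ≈ -0.90734
92/M + k(5, 8 + 11)/(-402) = 92/(-235/259) + 5/(-402) = 92*(-259/235) + 5*(-1/402) = -23828/235 - 5/402 = -9580031/94470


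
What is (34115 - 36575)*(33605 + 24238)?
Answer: -142293780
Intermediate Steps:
(34115 - 36575)*(33605 + 24238) = -2460*57843 = -142293780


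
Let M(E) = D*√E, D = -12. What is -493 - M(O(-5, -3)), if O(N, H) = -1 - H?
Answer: -493 + 12*√2 ≈ -476.03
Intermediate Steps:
M(E) = -12*√E
-493 - M(O(-5, -3)) = -493 - (-12)*√(-1 - 1*(-3)) = -493 - (-12)*√(-1 + 3) = -493 - (-12)*√2 = -493 + 12*√2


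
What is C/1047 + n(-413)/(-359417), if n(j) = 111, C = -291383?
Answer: -104728119928/376309599 ≈ -278.30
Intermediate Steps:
C/1047 + n(-413)/(-359417) = -291383/1047 + 111/(-359417) = -291383*1/1047 + 111*(-1/359417) = -291383/1047 - 111/359417 = -104728119928/376309599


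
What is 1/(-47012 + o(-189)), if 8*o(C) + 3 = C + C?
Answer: -8/376477 ≈ -2.1250e-5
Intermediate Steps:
o(C) = -3/8 + C/4 (o(C) = -3/8 + (C + C)/8 = -3/8 + (2*C)/8 = -3/8 + C/4)
1/(-47012 + o(-189)) = 1/(-47012 + (-3/8 + (¼)*(-189))) = 1/(-47012 + (-3/8 - 189/4)) = 1/(-47012 - 381/8) = 1/(-376477/8) = -8/376477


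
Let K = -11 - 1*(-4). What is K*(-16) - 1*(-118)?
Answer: 230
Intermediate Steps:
K = -7 (K = -11 + 4 = -7)
K*(-16) - 1*(-118) = -7*(-16) - 1*(-118) = 112 + 118 = 230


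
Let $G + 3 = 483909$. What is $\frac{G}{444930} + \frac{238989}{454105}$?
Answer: $\frac{2173850066}{1346966251} \approx 1.6139$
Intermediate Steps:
$G = 483906$ ($G = -3 + 483909 = 483906$)
$\frac{G}{444930} + \frac{238989}{454105} = \frac{483906}{444930} + \frac{238989}{454105} = 483906 \cdot \frac{1}{444930} + 238989 \cdot \frac{1}{454105} = \frac{80651}{74155} + \frac{238989}{454105} = \frac{2173850066}{1346966251}$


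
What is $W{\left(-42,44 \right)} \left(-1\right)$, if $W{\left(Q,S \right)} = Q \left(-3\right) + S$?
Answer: $-170$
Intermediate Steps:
$W{\left(Q,S \right)} = S - 3 Q$ ($W{\left(Q,S \right)} = - 3 Q + S = S - 3 Q$)
$W{\left(-42,44 \right)} \left(-1\right) = \left(44 - -126\right) \left(-1\right) = \left(44 + 126\right) \left(-1\right) = 170 \left(-1\right) = -170$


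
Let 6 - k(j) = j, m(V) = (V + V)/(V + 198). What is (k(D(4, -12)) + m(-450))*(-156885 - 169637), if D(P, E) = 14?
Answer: 1446026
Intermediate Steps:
m(V) = 2*V/(198 + V) (m(V) = (2*V)/(198 + V) = 2*V/(198 + V))
k(j) = 6 - j
(k(D(4, -12)) + m(-450))*(-156885 - 169637) = ((6 - 1*14) + 2*(-450)/(198 - 450))*(-156885 - 169637) = ((6 - 14) + 2*(-450)/(-252))*(-326522) = (-8 + 2*(-450)*(-1/252))*(-326522) = (-8 + 25/7)*(-326522) = -31/7*(-326522) = 1446026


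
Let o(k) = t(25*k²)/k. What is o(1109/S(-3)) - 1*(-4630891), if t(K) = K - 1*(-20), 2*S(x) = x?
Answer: 15345480217/3327 ≈ 4.6124e+6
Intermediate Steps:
S(x) = x/2
t(K) = 20 + K (t(K) = K + 20 = 20 + K)
o(k) = (20 + 25*k²)/k
o(1109/S(-3)) - 1*(-4630891) = (20/((1109/(((½)*(-3))))) + 25*(1109/(((½)*(-3))))) - 1*(-4630891) = (20/((1109/(-3/2))) + 25*(1109/(-3/2))) + 4630891 = (20/((1109*(-⅔))) + 25*(1109*(-⅔))) + 4630891 = (20/(-2218/3) + 25*(-2218/3)) + 4630891 = (20*(-3/2218) - 55450/3) + 4630891 = (-30/1109 - 55450/3) + 4630891 = -61494140/3327 + 4630891 = 15345480217/3327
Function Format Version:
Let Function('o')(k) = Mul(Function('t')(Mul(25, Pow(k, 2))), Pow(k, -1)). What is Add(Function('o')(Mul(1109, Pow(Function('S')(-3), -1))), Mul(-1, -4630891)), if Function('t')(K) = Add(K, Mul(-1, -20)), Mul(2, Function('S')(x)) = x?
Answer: Rational(15345480217, 3327) ≈ 4.6124e+6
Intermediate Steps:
Function('S')(x) = Mul(Rational(1, 2), x)
Function('t')(K) = Add(20, K) (Function('t')(K) = Add(K, 20) = Add(20, K))
Function('o')(k) = Mul(Pow(k, -1), Add(20, Mul(25, Pow(k, 2)))) (Function('o')(k) = Mul(Add(20, Mul(25, Pow(k, 2))), Pow(k, -1)) = Mul(Pow(k, -1), Add(20, Mul(25, Pow(k, 2)))))
Add(Function('o')(Mul(1109, Pow(Function('S')(-3), -1))), Mul(-1, -4630891)) = Add(Add(Mul(20, Pow(Mul(1109, Pow(Mul(Rational(1, 2), -3), -1)), -1)), Mul(25, Mul(1109, Pow(Mul(Rational(1, 2), -3), -1)))), Mul(-1, -4630891)) = Add(Add(Mul(20, Pow(Mul(1109, Pow(Rational(-3, 2), -1)), -1)), Mul(25, Mul(1109, Pow(Rational(-3, 2), -1)))), 4630891) = Add(Add(Mul(20, Pow(Mul(1109, Rational(-2, 3)), -1)), Mul(25, Mul(1109, Rational(-2, 3)))), 4630891) = Add(Add(Mul(20, Pow(Rational(-2218, 3), -1)), Mul(25, Rational(-2218, 3))), 4630891) = Add(Add(Mul(20, Rational(-3, 2218)), Rational(-55450, 3)), 4630891) = Add(Add(Rational(-30, 1109), Rational(-55450, 3)), 4630891) = Add(Rational(-61494140, 3327), 4630891) = Rational(15345480217, 3327)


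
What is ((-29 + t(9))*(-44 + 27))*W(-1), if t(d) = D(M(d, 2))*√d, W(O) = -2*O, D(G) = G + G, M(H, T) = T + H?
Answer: -1258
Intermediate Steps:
M(H, T) = H + T
D(G) = 2*G
t(d) = √d*(4 + 2*d) (t(d) = (2*(d + 2))*√d = (2*(2 + d))*√d = (4 + 2*d)*√d = √d*(4 + 2*d))
((-29 + t(9))*(-44 + 27))*W(-1) = ((-29 + 2*√9*(2 + 9))*(-44 + 27))*(-2*(-1)) = ((-29 + 2*3*11)*(-17))*2 = ((-29 + 66)*(-17))*2 = (37*(-17))*2 = -629*2 = -1258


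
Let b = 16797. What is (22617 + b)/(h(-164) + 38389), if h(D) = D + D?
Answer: 13138/12687 ≈ 1.0355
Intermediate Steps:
h(D) = 2*D
(22617 + b)/(h(-164) + 38389) = (22617 + 16797)/(2*(-164) + 38389) = 39414/(-328 + 38389) = 39414/38061 = 39414*(1/38061) = 13138/12687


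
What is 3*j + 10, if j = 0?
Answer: 10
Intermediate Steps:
3*j + 10 = 3*0 + 10 = 0 + 10 = 10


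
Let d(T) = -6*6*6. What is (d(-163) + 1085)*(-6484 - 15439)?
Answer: -19051087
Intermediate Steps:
d(T) = -216 (d(T) = -36*6 = -216)
(d(-163) + 1085)*(-6484 - 15439) = (-216 + 1085)*(-6484 - 15439) = 869*(-21923) = -19051087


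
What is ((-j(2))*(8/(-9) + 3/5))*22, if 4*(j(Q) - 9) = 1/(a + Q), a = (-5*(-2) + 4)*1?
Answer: 82511/1440 ≈ 57.299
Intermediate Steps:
a = 14 (a = (10 + 4)*1 = 14*1 = 14)
j(Q) = 9 + 1/(4*(14 + Q))
((-j(2))*(8/(-9) + 3/5))*22 = ((-(505 + 36*2)/(4*(14 + 2)))*(8/(-9) + 3/5))*22 = ((-(505 + 72)/(4*16))*(8*(-1/9) + 3*(1/5)))*22 = ((-577/(4*16))*(-8/9 + 3/5))*22 = (-1*577/64*(-13/45))*22 = -577/64*(-13/45)*22 = (7501/2880)*22 = 82511/1440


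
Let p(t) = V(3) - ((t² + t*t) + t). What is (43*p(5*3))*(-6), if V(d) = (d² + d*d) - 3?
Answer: 116100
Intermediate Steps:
V(d) = -3 + 2*d² (V(d) = (d² + d²) - 3 = 2*d² - 3 = -3 + 2*d²)
p(t) = 15 - t - 2*t² (p(t) = (-3 + 2*3²) - ((t² + t*t) + t) = (-3 + 2*9) - ((t² + t²) + t) = (-3 + 18) - (2*t² + t) = 15 - (t + 2*t²) = 15 + (-t - 2*t²) = 15 - t - 2*t²)
(43*p(5*3))*(-6) = (43*(15 - 5*3 - 2*(5*3)²))*(-6) = (43*(15 - 1*15 - 2*15²))*(-6) = (43*(15 - 15 - 2*225))*(-6) = (43*(15 - 15 - 450))*(-6) = (43*(-450))*(-6) = -19350*(-6) = 116100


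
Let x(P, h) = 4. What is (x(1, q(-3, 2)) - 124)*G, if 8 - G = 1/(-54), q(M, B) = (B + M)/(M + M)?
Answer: -8660/9 ≈ -962.22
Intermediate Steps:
q(M, B) = (B + M)/(2*M) (q(M, B) = (B + M)/((2*M)) = (B + M)*(1/(2*M)) = (B + M)/(2*M))
G = 433/54 (G = 8 - 1/(-54) = 8 - 1*(-1/54) = 8 + 1/54 = 433/54 ≈ 8.0185)
(x(1, q(-3, 2)) - 124)*G = (4 - 124)*(433/54) = -120*433/54 = -8660/9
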